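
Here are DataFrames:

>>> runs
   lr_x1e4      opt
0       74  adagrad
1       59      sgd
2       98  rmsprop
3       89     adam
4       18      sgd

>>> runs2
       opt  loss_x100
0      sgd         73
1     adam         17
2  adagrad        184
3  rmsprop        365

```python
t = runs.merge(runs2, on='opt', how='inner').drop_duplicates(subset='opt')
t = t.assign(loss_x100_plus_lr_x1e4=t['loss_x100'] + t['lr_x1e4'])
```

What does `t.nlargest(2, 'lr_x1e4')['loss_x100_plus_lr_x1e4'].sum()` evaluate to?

569

merge on 'opt' (how='inner') → 5 rows:
   lr_x1e4      opt  loss_x100
0       74  adagrad        184
1       59      sgd         73
2       98  rmsprop        365
3       89     adam         17
4       18      sgd         73
drop duplicate opt (keep=first):
   lr_x1e4      opt  loss_x100
0       74  adagrad        184
1       59      sgd         73
2       98  rmsprop        365
3       89     adam         17
add column loss_x100_plus_lr_x1e4 = t['loss_x100'] + t['lr_x1e4']:
   lr_x1e4      opt  loss_x100  loss_x100_plus_lr_x1e4
0       74  adagrad        184                     258
1       59      sgd         73                     132
2       98  rmsprop        365                     463
3       89     adam         17                     106
take 2 rows with largest lr_x1e4:
   lr_x1e4      opt  loss_x100  loss_x100_plus_lr_x1e4
2       98  rmsprop        365                     463
3       89     adam         17                     106
Finally, sum of column 'loss_x100_plus_lr_x1e4' = 569.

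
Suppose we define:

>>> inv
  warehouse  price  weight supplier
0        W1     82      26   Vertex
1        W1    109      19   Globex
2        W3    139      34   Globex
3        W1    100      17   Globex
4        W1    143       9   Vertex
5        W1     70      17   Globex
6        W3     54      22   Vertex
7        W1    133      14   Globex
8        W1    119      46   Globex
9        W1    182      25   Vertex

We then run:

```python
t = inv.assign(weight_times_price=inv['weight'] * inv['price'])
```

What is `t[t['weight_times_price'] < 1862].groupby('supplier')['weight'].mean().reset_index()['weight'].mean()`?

16.25

add column weight_times_price = inv['weight'] * inv['price']:
  warehouse  price  weight supplier  weight_times_price
0        W1     82      26   Vertex                2132
1        W1    109      19   Globex                2071
2        W3    139      34   Globex                4726
3        W1    100      17   Globex                1700
4        W1    143       9   Vertex                1287
5        W1     70      17   Globex                1190
6        W3     54      22   Vertex                1188
7        W1    133      14   Globex                1862
8        W1    119      46   Globex                5474
9        W1    182      25   Vertex                4550
filter rows where weight_times_price < 1862:
  warehouse  price  weight supplier  weight_times_price
3        W1    100      17   Globex                1700
4        W1    143       9   Vertex                1287
5        W1     70      17   Globex                1190
6        W3     54      22   Vertex                1188
group by supplier, mean of weight:
supplier
Globex    17.0
Vertex    15.5
Name: weight, dtype: float64
reset_index():
  supplier  weight
0   Globex    17.0
1   Vertex    15.5
The mean of column 'weight' is 16.25.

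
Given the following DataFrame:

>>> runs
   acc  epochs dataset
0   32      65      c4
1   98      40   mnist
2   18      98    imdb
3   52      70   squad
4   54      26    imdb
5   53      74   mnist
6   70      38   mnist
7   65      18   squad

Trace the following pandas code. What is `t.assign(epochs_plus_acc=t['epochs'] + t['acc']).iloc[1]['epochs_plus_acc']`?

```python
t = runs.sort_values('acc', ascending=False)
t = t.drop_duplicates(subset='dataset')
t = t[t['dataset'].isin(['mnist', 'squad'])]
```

sort by acc descending:
   acc  epochs dataset
1   98      40   mnist
6   70      38   mnist
7   65      18   squad
4   54      26    imdb
5   53      74   mnist
3   52      70   squad
0   32      65      c4
2   18      98    imdb
drop duplicate dataset (keep=first):
   acc  epochs dataset
1   98      40   mnist
7   65      18   squad
4   54      26    imdb
0   32      65      c4
filter rows where dataset in ['mnist', 'squad']:
   acc  epochs dataset
1   98      40   mnist
7   65      18   squad
add column epochs_plus_acc = t['epochs'] + t['acc']:
   acc  epochs dataset  epochs_plus_acc
1   98      40   mnist              138
7   65      18   squad               83

83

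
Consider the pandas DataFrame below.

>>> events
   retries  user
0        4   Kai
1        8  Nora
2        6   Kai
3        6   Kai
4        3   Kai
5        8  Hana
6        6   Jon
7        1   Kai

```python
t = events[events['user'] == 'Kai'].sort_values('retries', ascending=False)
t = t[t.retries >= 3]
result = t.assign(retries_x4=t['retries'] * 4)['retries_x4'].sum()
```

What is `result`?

filter rows where user == 'Kai':
   retries user
0        4  Kai
2        6  Kai
3        6  Kai
4        3  Kai
7        1  Kai
sort by retries descending:
   retries user
2        6  Kai
3        6  Kai
0        4  Kai
4        3  Kai
7        1  Kai
filter rows where retries >= 3:
   retries user
2        6  Kai
3        6  Kai
0        4  Kai
4        3  Kai
add column retries_x4 = t['retries'] * 4:
   retries user  retries_x4
2        6  Kai          24
3        6  Kai          24
0        4  Kai          16
4        3  Kai          12
Reading off the sum of column 'retries_x4', we get 76.

76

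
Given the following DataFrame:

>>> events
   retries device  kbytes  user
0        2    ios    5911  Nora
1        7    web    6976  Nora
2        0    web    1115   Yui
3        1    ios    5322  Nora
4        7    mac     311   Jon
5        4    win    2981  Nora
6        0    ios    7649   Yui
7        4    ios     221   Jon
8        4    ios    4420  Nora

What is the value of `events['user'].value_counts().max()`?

value_counts of user:
user
Nora    5
Yui     2
Jon     2
Name: count, dtype: int64

5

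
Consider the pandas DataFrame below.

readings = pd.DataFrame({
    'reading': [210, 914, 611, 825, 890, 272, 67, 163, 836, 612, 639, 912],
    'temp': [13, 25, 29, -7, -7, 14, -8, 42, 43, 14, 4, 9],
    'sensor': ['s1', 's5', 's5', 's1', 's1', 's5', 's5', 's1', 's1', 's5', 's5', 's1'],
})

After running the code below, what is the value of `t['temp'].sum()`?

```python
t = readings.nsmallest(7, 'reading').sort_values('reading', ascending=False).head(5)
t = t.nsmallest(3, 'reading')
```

56

take 7 rows with smallest reading:
    reading  temp sensor
6        67    -8     s5
7       163    42     s1
0       210    13     s1
5       272    14     s5
2       611    29     s5
9       612    14     s5
10      639     4     s5
sort by reading descending:
    reading  temp sensor
10      639     4     s5
9       612    14     s5
2       611    29     s5
5       272    14     s5
0       210    13     s1
7       163    42     s1
6        67    -8     s5
take first 5 rows:
    reading  temp sensor
10      639     4     s5
9       612    14     s5
2       611    29     s5
5       272    14     s5
0       210    13     s1
take 3 rows with smallest reading:
   reading  temp sensor
0      210    13     s1
5      272    14     s5
2      611    29     s5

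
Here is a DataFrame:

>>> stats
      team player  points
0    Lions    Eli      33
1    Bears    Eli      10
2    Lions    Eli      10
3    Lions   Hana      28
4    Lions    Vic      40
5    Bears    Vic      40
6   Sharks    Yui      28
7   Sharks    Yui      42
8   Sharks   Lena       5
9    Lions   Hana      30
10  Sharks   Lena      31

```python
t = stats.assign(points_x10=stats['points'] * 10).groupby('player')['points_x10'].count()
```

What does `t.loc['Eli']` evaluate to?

3

add column points_x10 = stats['points'] * 10:
      team player  points  points_x10
0    Lions    Eli      33         330
1    Bears    Eli      10         100
2    Lions    Eli      10         100
3    Lions   Hana      28         280
4    Lions    Vic      40         400
5    Bears    Vic      40         400
6   Sharks    Yui      28         280
7   Sharks    Yui      42         420
8   Sharks   Lena       5          50
9    Lions   Hana      30         300
10  Sharks   Lena      31         310
group by player, count of points_x10:
player
Eli     3
Hana    2
Lena    2
Vic     2
Yui     2
Name: points_x10, dtype: int64
Taking the value at index 'Eli' gives 3.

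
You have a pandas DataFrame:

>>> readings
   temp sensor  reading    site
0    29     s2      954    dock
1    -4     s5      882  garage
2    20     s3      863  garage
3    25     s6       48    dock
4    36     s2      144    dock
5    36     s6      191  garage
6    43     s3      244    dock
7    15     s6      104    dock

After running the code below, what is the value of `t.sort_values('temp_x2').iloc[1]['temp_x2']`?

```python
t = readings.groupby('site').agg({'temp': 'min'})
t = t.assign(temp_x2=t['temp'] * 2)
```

30

group by site, min of temp:
        temp
site        
dock      15
garage    -4
add column temp_x2 = t['temp'] * 2:
        temp  temp_x2
site                 
dock      15       30
garage    -4       -8
sort by temp_x2:
        temp  temp_x2
site                 
garage    -4       -8
dock      15       30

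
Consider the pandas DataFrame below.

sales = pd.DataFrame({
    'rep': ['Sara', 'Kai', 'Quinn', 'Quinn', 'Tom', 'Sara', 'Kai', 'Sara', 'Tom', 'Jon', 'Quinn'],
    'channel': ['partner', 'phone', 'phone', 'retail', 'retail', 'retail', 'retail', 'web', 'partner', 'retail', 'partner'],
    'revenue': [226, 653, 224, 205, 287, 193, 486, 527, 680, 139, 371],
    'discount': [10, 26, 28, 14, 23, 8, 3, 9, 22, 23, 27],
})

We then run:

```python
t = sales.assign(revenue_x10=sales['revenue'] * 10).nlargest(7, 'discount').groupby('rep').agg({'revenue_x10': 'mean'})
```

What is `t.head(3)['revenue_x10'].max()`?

add column revenue_x10 = sales['revenue'] * 10:
      rep  channel  revenue  discount  revenue_x10
0    Sara  partner      226        10         2260
1     Kai    phone      653        26         6530
2   Quinn    phone      224        28         2240
3   Quinn   retail      205        14         2050
4     Tom   retail      287        23         2870
5    Sara   retail      193         8         1930
6     Kai   retail      486         3         4860
7    Sara      web      527         9         5270
8     Tom  partner      680        22         6800
9     Jon   retail      139        23         1390
10  Quinn  partner      371        27         3710
take 7 rows with largest discount:
      rep  channel  revenue  discount  revenue_x10
2   Quinn    phone      224        28         2240
10  Quinn  partner      371        27         3710
1     Kai    phone      653        26         6530
4     Tom   retail      287        23         2870
9     Jon   retail      139        23         1390
8     Tom  partner      680        22         6800
3   Quinn   retail      205        14         2050
group by rep, mean of revenue_x10:
       revenue_x10
rep               
Jon    1390.000000
Kai    6530.000000
Quinn  2666.666667
Tom    4835.000000
take first 3 rows:
       revenue_x10
rep               
Jon    1390.000000
Kai    6530.000000
Quinn  2666.666667

6530.0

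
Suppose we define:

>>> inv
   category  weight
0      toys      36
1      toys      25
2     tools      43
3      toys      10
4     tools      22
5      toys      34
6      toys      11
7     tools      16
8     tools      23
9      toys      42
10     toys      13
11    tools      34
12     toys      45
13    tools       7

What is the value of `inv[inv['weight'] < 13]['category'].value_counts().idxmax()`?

toys

filter rows where weight < 13:
   category  weight
3      toys      10
6      toys      11
13    tools       7
value_counts of category:
category
toys     2
tools    1
Name: count, dtype: int64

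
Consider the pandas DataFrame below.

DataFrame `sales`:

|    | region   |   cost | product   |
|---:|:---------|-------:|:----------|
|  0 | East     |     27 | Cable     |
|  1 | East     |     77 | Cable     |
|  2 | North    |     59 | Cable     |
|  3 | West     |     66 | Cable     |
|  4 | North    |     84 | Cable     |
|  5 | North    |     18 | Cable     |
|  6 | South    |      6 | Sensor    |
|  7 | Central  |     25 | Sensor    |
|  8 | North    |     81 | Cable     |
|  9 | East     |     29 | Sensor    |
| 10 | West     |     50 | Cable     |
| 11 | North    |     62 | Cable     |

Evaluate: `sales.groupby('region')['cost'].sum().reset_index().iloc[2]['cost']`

304

group by region, sum of cost:
region
Central     25
East       133
North      304
South        6
West       116
Name: cost, dtype: int64
reset_index():
    region  cost
0  Central    25
1     East   133
2    North   304
3    South     6
4     West   116
Reading off the value at position 2, column 'cost', we get 304.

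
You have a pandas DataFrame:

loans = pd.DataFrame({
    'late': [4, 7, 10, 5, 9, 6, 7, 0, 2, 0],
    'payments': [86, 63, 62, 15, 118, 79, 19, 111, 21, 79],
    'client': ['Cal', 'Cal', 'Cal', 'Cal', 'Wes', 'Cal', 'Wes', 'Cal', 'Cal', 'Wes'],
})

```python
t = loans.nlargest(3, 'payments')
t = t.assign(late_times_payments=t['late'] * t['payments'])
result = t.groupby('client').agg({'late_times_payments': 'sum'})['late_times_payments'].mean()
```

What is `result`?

703.0

take 3 rows with largest payments:
   late  payments client
4     9       118    Wes
7     0       111    Cal
0     4        86    Cal
add column late_times_payments = t['late'] * t['payments']:
   late  payments client  late_times_payments
4     9       118    Wes                 1062
7     0       111    Cal                    0
0     4        86    Cal                  344
group by client, sum of late_times_payments:
        late_times_payments
client                     
Cal                     344
Wes                    1062
mean of column 'late_times_payments' → 703.0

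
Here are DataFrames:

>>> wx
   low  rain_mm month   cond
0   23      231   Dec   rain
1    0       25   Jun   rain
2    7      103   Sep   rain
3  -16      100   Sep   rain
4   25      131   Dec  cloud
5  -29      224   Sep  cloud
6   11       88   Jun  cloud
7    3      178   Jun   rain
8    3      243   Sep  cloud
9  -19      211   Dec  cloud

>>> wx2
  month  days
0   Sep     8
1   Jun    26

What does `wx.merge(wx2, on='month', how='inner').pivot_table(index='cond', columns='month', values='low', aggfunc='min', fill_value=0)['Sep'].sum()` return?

-45

merge on 'month' (how='inner') → 7 rows:
   low  rain_mm month   cond  days
0    0       25   Jun   rain    26
1    7      103   Sep   rain     8
2  -16      100   Sep   rain     8
3  -29      224   Sep  cloud     8
4   11       88   Jun  cloud    26
5    3      178   Jun   rain    26
6    3      243   Sep  cloud     8
pivot: rows=cond, cols=month, min(low):
month  Jun  Sep
cond           
cloud   11  -29
rain     0  -16
So sum() = -45.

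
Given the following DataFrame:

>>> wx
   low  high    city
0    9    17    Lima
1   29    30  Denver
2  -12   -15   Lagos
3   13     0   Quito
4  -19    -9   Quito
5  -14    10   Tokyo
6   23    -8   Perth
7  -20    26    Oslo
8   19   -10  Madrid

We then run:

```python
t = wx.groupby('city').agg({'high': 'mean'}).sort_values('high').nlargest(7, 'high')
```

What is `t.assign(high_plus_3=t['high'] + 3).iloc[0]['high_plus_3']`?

33.0

group by city, mean of high:
        high
city        
Denver  30.0
Lagos  -15.0
Lima    17.0
Madrid -10.0
Oslo    26.0
Perth   -8.0
Quito   -4.5
Tokyo   10.0
sort by high:
        high
city        
Lagos  -15.0
Madrid -10.0
Perth   -8.0
Quito   -4.5
Tokyo   10.0
Lima    17.0
Oslo    26.0
Denver  30.0
take 7 rows with largest high:
        high
city        
Denver  30.0
Oslo    26.0
Lima    17.0
Tokyo   10.0
Quito   -4.5
Perth   -8.0
Madrid -10.0
add column high_plus_3 = t['high'] + 3:
        high  high_plus_3
city                     
Denver  30.0         33.0
Oslo    26.0         29.0
Lima    17.0         20.0
Tokyo   10.0         13.0
Quito   -4.5         -1.5
Perth   -8.0         -5.0
Madrid -10.0         -7.0
Taking the value at position 0, column 'high_plus_3' gives 33.0.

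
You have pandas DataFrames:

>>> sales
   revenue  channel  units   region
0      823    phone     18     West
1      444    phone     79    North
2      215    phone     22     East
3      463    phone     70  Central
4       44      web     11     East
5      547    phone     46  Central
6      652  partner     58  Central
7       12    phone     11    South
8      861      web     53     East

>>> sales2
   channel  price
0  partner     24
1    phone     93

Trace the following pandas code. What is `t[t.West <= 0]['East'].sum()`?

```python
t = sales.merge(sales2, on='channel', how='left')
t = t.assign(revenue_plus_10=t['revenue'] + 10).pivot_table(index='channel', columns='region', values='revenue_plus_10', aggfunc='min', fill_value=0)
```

merge on 'channel' (how='left') → 9 rows:
   revenue  channel  units   region  price
0      823    phone     18     West   93.0
1      444    phone     79    North   93.0
2      215    phone     22     East   93.0
3      463    phone     70  Central   93.0
4       44      web     11     East    NaN
5      547    phone     46  Central   93.0
6      652  partner     58  Central   24.0
7       12    phone     11    South   93.0
8      861      web     53     East    NaN
add column revenue_plus_10 = t['revenue'] + 10:
   revenue  channel  units   region  price  revenue_plus_10
0      823    phone     18     West   93.0              833
1      444    phone     79    North   93.0              454
2      215    phone     22     East   93.0              225
3      463    phone     70  Central   93.0              473
4       44      web     11     East    NaN               54
5      547    phone     46  Central   93.0              557
6      652  partner     58  Central   24.0              662
7       12    phone     11    South   93.0               22
8      861      web     53     East    NaN              871
pivot: rows=channel, cols=region, min(revenue_plus_10):
region   Central  East  North  South  West
channel                                   
partner      662     0      0      0     0
phone        473   225    454     22   833
web            0    54      0      0     0
filter rows where West <= 0:
region   Central  East  North  South  West
channel                                   
partner      662     0      0      0     0
web            0    54      0      0     0
Taking the sum of column 'East' gives 54.

54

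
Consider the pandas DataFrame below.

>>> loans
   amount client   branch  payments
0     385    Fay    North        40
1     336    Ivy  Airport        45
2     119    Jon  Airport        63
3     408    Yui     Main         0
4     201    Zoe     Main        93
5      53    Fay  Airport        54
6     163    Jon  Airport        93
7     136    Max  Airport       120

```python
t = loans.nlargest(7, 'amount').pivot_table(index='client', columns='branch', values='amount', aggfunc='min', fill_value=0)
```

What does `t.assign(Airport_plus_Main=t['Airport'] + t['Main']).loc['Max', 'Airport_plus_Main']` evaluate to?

take 7 rows with largest amount:
   amount client   branch  payments
3     408    Yui     Main         0
0     385    Fay    North        40
1     336    Ivy  Airport        45
4     201    Zoe     Main        93
6     163    Jon  Airport        93
7     136    Max  Airport       120
2     119    Jon  Airport        63
pivot: rows=client, cols=branch, min(amount):
branch  Airport  Main  North
client                      
Fay           0     0    385
Ivy         336     0      0
Jon         119     0      0
Max         136     0      0
Yui           0   408      0
Zoe           0   201      0
add column Airport_plus_Main = t['Airport'] + t['Main']:
branch  Airport  Main  North  Airport_plus_Main
client                                         
Fay           0     0    385                  0
Ivy         336     0      0                336
Jon         119     0      0                119
Max         136     0      0                136
Yui           0   408      0                408
Zoe           0   201      0                201
So loc['Max', 'Airport_plus_Main'] = 136.

136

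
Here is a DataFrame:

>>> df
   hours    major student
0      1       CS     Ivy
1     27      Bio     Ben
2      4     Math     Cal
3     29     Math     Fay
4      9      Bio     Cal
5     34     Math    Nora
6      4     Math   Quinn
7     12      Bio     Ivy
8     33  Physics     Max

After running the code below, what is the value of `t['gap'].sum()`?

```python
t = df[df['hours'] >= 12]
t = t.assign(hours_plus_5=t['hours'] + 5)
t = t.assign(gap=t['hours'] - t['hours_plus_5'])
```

filter rows where hours >= 12:
   hours    major student
1     27      Bio     Ben
3     29     Math     Fay
5     34     Math    Nora
7     12      Bio     Ivy
8     33  Physics     Max
add column hours_plus_5 = t['hours'] + 5:
   hours    major student  hours_plus_5
1     27      Bio     Ben            32
3     29     Math     Fay            34
5     34     Math    Nora            39
7     12      Bio     Ivy            17
8     33  Physics     Max            38
add column gap = t['hours'] - t['hours_plus_5']:
   hours    major student  hours_plus_5  gap
1     27      Bio     Ben            32   -5
3     29     Math     Fay            34   -5
5     34     Math    Nora            39   -5
7     12      Bio     Ivy            17   -5
8     33  Physics     Max            38   -5
The sum of column 'gap' is -25.

-25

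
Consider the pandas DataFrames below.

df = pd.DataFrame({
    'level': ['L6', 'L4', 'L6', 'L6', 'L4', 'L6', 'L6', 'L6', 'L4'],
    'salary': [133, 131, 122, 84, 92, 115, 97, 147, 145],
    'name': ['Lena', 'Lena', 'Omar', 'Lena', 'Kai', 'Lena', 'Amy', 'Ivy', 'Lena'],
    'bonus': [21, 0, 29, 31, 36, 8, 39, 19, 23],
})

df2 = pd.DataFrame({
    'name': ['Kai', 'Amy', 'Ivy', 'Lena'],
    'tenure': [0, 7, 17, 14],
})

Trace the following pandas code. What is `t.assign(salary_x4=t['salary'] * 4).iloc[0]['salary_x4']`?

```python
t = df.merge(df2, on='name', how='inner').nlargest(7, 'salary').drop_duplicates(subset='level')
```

588

merge on 'name' (how='inner') → 8 rows:
  level  salary  name  bonus  tenure
0    L6     133  Lena     21      14
1    L4     131  Lena      0      14
2    L6      84  Lena     31      14
3    L4      92   Kai     36       0
4    L6     115  Lena      8      14
5    L6      97   Amy     39       7
6    L6     147   Ivy     19      17
7    L4     145  Lena     23      14
take 7 rows with largest salary:
  level  salary  name  bonus  tenure
6    L6     147   Ivy     19      17
7    L4     145  Lena     23      14
0    L6     133  Lena     21      14
1    L4     131  Lena      0      14
4    L6     115  Lena      8      14
5    L6      97   Amy     39       7
3    L4      92   Kai     36       0
drop duplicate level (keep=first):
  level  salary  name  bonus  tenure
6    L6     147   Ivy     19      17
7    L4     145  Lena     23      14
add column salary_x4 = t['salary'] * 4:
  level  salary  name  bonus  tenure  salary_x4
6    L6     147   Ivy     19      17        588
7    L4     145  Lena     23      14        580
Finally, value at position 0, column 'salary_x4' = 588.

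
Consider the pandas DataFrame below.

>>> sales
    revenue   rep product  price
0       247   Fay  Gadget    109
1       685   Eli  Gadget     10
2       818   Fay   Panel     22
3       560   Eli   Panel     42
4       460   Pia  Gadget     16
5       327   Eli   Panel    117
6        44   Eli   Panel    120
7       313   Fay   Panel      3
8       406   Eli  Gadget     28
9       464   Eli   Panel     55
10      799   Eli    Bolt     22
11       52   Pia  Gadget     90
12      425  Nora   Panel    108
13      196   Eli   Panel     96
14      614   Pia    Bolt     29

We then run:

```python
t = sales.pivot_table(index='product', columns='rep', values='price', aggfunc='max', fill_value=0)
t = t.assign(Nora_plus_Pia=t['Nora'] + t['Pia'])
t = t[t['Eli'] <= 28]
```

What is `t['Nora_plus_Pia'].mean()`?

pivot: rows=product, cols=rep, max(price):
rep      Eli  Fay  Nora  Pia
product                     
Bolt      22    0     0   29
Gadget    28  109     0   90
Panel    120   22   108    0
add column Nora_plus_Pia = t['Nora'] + t['Pia']:
rep      Eli  Fay  Nora  Pia  Nora_plus_Pia
product                                    
Bolt      22    0     0   29             29
Gadget    28  109     0   90             90
Panel    120   22   108    0            108
filter rows where Eli <= 28:
rep      Eli  Fay  Nora  Pia  Nora_plus_Pia
product                                    
Bolt      22    0     0   29             29
Gadget    28  109     0   90             90

59.5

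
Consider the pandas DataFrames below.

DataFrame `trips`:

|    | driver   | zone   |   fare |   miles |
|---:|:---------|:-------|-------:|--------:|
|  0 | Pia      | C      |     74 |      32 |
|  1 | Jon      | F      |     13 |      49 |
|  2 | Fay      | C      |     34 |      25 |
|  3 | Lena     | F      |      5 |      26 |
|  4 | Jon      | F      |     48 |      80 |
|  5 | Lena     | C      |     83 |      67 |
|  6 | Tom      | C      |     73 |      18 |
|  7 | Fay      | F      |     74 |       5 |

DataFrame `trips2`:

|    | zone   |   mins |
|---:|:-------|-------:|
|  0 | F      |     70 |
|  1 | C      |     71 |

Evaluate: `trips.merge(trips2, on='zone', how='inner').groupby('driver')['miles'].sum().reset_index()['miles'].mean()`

merge on 'zone' (how='inner') → 8 rows:
  driver zone  fare  miles  mins
0    Pia    C    74     32    71
1    Jon    F    13     49    70
2    Fay    C    34     25    71
3   Lena    F     5     26    70
4    Jon    F    48     80    70
5   Lena    C    83     67    71
6    Tom    C    73     18    71
7    Fay    F    74      5    70
group by driver, sum of miles:
driver
Fay      30
Jon     129
Lena     93
Pia      32
Tom      18
Name: miles, dtype: int64
reset_index():
  driver  miles
0    Fay     30
1    Jon    129
2   Lena     93
3    Pia     32
4    Tom     18

60.4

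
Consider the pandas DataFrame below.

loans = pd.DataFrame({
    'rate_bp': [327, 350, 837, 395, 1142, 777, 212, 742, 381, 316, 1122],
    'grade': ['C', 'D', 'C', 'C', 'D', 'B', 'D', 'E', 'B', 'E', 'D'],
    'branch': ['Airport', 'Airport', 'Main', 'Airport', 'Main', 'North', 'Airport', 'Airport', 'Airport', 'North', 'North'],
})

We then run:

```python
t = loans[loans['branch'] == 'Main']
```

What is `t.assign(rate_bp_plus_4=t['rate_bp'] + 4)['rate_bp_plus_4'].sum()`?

filter rows where branch == 'Main':
   rate_bp grade branch
2      837     C   Main
4     1142     D   Main
add column rate_bp_plus_4 = t['rate_bp'] + 4:
   rate_bp grade branch  rate_bp_plus_4
2      837     C   Main             841
4     1142     D   Main            1146
Hence 1987.

1987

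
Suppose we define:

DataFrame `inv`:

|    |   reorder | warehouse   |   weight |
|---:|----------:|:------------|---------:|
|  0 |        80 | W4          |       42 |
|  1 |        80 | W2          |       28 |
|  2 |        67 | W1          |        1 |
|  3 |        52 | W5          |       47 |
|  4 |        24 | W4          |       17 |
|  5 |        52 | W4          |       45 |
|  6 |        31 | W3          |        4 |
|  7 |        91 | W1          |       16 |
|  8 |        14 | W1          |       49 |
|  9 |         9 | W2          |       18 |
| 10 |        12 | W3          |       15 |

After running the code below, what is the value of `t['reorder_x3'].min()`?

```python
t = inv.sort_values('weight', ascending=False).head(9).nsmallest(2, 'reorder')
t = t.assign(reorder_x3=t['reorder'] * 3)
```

27

sort by weight descending:
    reorder warehouse  weight
8        14        W1      49
3        52        W5      47
5        52        W4      45
0        80        W4      42
1        80        W2      28
9         9        W2      18
4        24        W4      17
7        91        W1      16
10       12        W3      15
6        31        W3       4
2        67        W1       1
take first 9 rows:
    reorder warehouse  weight
8        14        W1      49
3        52        W5      47
5        52        W4      45
0        80        W4      42
1        80        W2      28
9         9        W2      18
4        24        W4      17
7        91        W1      16
10       12        W3      15
take 2 rows with smallest reorder:
    reorder warehouse  weight
9         9        W2      18
10       12        W3      15
add column reorder_x3 = t['reorder'] * 3:
    reorder warehouse  weight  reorder_x3
9         9        W2      18          27
10       12        W3      15          36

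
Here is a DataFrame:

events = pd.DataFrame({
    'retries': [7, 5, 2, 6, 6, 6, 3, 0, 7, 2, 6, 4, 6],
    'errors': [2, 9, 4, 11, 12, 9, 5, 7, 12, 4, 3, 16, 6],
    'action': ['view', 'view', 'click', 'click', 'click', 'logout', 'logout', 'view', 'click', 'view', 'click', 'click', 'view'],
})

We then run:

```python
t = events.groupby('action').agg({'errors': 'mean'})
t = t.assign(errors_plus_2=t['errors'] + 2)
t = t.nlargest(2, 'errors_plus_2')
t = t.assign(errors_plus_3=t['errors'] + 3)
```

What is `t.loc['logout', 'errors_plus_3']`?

group by action, mean of errors:
          errors
action          
click   9.666667
logout  7.000000
view    5.600000
add column errors_plus_2 = t['errors'] + 2:
          errors  errors_plus_2
action                         
click   9.666667      11.666667
logout  7.000000       9.000000
view    5.600000       7.600000
take 2 rows with largest errors_plus_2:
          errors  errors_plus_2
action                         
click   9.666667      11.666667
logout  7.000000       9.000000
add column errors_plus_3 = t['errors'] + 3:
          errors  errors_plus_2  errors_plus_3
action                                        
click   9.666667      11.666667      12.666667
logout  7.000000       9.000000      10.000000
Hence 10.0.

10.0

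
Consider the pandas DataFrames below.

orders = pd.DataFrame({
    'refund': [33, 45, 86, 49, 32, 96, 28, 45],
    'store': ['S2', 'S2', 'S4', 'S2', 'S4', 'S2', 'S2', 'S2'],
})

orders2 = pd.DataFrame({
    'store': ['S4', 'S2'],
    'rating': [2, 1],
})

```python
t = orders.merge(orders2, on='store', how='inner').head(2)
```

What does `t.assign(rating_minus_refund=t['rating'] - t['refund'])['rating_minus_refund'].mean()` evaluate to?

merge on 'store' (how='inner') → 8 rows:
   refund store  rating
0      33    S2       1
1      45    S2       1
2      86    S4       2
3      49    S2       1
4      32    S4       2
5      96    S2       1
6      28    S2       1
7      45    S2       1
take first 2 rows:
   refund store  rating
0      33    S2       1
1      45    S2       1
add column rating_minus_refund = t['rating'] - t['refund']:
   refund store  rating  rating_minus_refund
0      33    S2       1                  -32
1      45    S2       1                  -44

-38.0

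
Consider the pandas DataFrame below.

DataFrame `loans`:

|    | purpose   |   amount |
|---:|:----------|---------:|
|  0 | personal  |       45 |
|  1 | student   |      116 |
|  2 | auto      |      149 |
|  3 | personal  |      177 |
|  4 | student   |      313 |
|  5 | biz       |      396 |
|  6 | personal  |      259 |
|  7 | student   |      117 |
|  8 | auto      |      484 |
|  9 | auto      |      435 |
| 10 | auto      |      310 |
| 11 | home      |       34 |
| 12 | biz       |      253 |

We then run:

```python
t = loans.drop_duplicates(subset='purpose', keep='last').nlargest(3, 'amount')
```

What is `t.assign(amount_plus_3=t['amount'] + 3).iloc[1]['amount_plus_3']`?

262

drop duplicate purpose (keep=last):
     purpose  amount
6   personal     259
7    student     117
10      auto     310
11      home      34
12       biz     253
take 3 rows with largest amount:
     purpose  amount
10      auto     310
6   personal     259
12       biz     253
add column amount_plus_3 = t['amount'] + 3:
     purpose  amount  amount_plus_3
10      auto     310            313
6   personal     259            262
12       biz     253            256
value at position 1, column 'amount_plus_3' → 262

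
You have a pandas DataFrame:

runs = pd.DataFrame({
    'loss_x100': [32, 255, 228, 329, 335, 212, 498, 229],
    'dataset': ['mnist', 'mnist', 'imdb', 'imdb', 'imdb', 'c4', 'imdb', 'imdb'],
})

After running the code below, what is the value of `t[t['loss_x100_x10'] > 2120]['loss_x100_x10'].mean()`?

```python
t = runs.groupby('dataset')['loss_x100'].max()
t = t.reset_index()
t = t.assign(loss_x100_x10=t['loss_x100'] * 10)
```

3765.0

group by dataset, max of loss_x100:
dataset
c4       212
imdb     498
mnist    255
Name: loss_x100, dtype: int64
reset_index():
  dataset  loss_x100
0      c4        212
1    imdb        498
2   mnist        255
add column loss_x100_x10 = t['loss_x100'] * 10:
  dataset  loss_x100  loss_x100_x10
0      c4        212           2120
1    imdb        498           4980
2   mnist        255           2550
filter rows where loss_x100_x10 > 2120:
  dataset  loss_x100  loss_x100_x10
1    imdb        498           4980
2   mnist        255           2550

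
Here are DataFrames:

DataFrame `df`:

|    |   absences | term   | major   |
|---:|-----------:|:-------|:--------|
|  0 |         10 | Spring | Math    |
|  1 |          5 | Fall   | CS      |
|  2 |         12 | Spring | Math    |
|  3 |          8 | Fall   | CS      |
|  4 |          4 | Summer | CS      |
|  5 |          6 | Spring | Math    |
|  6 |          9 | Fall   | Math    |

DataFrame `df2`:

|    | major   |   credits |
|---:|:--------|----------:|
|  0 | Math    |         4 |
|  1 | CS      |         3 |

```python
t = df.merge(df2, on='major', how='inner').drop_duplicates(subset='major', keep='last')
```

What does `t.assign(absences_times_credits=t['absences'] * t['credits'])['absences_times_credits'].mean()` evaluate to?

24.0

merge on 'major' (how='inner') → 7 rows:
   absences    term major  credits
0        10  Spring  Math        4
1         5    Fall    CS        3
2        12  Spring  Math        4
3         8    Fall    CS        3
4         4  Summer    CS        3
5         6  Spring  Math        4
6         9    Fall  Math        4
drop duplicate major (keep=last):
   absences    term major  credits
4         4  Summer    CS        3
6         9    Fall  Math        4
add column absences_times_credits = t['absences'] * t['credits']:
   absences    term major  credits  absences_times_credits
4         4  Summer    CS        3                      12
6         9    Fall  Math        4                      36
Reading off the mean of column 'absences_times_credits', we get 24.0.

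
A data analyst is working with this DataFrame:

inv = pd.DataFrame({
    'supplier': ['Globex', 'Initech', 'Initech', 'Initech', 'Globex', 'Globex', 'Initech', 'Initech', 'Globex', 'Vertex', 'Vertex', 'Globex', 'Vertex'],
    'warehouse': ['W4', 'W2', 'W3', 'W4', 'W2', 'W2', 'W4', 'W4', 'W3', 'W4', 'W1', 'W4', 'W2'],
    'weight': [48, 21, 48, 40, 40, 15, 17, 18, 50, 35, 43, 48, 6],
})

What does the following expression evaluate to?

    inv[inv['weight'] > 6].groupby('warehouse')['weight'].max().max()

50

filter rows where weight > 6:
   supplier warehouse  weight
0    Globex        W4      48
1   Initech        W2      21
2   Initech        W3      48
3   Initech        W4      40
4    Globex        W2      40
5    Globex        W2      15
6   Initech        W4      17
7   Initech        W4      18
8    Globex        W3      50
9    Vertex        W4      35
10   Vertex        W1      43
11   Globex        W4      48
group by warehouse, max of weight:
warehouse
W1    43
W2    40
W3    50
W4    48
Name: weight, dtype: int64
Reading off the max of the resulting series, we get 50.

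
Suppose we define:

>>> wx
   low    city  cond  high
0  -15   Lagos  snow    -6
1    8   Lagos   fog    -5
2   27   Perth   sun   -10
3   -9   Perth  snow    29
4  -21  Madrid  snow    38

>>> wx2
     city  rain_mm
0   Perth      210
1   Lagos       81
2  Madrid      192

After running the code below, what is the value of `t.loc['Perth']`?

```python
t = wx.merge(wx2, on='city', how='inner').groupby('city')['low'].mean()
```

9.0

merge on 'city' (how='inner') → 5 rows:
   low    city  cond  high  rain_mm
0  -15   Lagos  snow    -6       81
1    8   Lagos   fog    -5       81
2   27   Perth   sun   -10      210
3   -9   Perth  snow    29      210
4  -21  Madrid  snow    38      192
group by city, mean of low:
city
Lagos     -3.5
Madrid   -21.0
Perth      9.0
Name: low, dtype: float64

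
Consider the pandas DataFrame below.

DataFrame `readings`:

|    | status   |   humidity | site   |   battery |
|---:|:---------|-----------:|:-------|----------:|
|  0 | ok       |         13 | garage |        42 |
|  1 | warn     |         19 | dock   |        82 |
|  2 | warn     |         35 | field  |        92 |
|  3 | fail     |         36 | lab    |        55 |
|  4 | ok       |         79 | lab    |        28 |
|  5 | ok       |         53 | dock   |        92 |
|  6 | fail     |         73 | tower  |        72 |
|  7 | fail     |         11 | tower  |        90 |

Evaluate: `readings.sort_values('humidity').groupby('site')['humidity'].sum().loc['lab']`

115

sort by humidity:
  status  humidity    site  battery
7   fail        11   tower       90
0     ok        13  garage       42
1   warn        19    dock       82
2   warn        35   field       92
3   fail        36     lab       55
5     ok        53    dock       92
6   fail        73   tower       72
4     ok        79     lab       28
group by site, sum of humidity:
site
dock       72
field      35
garage     13
lab       115
tower      84
Name: humidity, dtype: int64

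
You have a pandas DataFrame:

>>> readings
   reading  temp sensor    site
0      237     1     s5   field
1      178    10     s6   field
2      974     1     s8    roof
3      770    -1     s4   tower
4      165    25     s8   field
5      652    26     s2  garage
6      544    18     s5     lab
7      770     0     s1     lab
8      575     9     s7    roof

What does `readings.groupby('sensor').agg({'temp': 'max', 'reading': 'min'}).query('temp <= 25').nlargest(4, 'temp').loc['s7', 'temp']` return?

9

group by sensor: max(temp), min(reading):
        temp  reading
sensor               
s1         0      770
s2        26      652
s4        -1      770
s5        18      237
s6        10      178
s7         9      575
s8        25      165
filter rows where temp <= 25:
        temp  reading
sensor               
s1         0      770
s4        -1      770
s5        18      237
s6        10      178
s7         9      575
s8        25      165
take 4 rows with largest temp:
        temp  reading
sensor               
s8        25      165
s5        18      237
s6        10      178
s7         9      575
Hence 9.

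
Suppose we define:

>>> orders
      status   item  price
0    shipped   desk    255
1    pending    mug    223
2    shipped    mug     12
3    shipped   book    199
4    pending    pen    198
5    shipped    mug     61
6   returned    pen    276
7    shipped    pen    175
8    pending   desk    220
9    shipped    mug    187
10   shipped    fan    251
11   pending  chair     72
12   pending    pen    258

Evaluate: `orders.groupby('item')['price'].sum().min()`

group by item, sum of price:
item
book     199
chair     72
desk     475
fan      251
mug      483
pen      907
Name: price, dtype: int64
min of the resulting series → 72

72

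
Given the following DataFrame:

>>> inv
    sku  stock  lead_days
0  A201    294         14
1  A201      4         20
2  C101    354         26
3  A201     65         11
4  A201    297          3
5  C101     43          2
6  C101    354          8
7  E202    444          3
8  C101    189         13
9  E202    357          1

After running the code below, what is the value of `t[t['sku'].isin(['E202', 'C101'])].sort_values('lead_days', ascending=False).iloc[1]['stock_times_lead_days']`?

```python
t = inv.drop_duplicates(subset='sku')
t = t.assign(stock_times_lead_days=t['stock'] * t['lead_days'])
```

1332

drop duplicate sku (keep=first):
    sku  stock  lead_days
0  A201    294         14
2  C101    354         26
7  E202    444          3
add column stock_times_lead_days = t['stock'] * t['lead_days']:
    sku  stock  lead_days  stock_times_lead_days
0  A201    294         14                   4116
2  C101    354         26                   9204
7  E202    444          3                   1332
filter rows where sku in ['E202', 'C101']:
    sku  stock  lead_days  stock_times_lead_days
2  C101    354         26                   9204
7  E202    444          3                   1332
sort by lead_days descending:
    sku  stock  lead_days  stock_times_lead_days
2  C101    354         26                   9204
7  E202    444          3                   1332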